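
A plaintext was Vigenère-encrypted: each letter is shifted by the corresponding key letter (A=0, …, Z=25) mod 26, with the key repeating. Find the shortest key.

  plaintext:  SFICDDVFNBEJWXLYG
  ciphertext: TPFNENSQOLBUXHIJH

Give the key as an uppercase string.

BKXL

  i= 0: T-S =  1 → B
  i= 1: P-F = 10 → K
  i= 2: F-I = 23 → X
  i= 3: N-C = 11 → L
  i= 4: E-D =  1 → B
  i= 5: N-D = 10 → K
  i= 6: S-V = 23 → X
  i= 7: Q-F = 11 → L
  i= 8: O-N =  1 → B
  i= 9: L-B = 10 → K
  i=10: B-E = 23 → X
  i=11: U-J = 11 → L
  i=12: X-W =  1 → B
  i=13: H-X = 10 → K
  i=14: I-L = 23 → X
  i=15: J-Y = 11 → L
  i=16: H-G =  1 → B
  shifts repeat with period 4: BKXL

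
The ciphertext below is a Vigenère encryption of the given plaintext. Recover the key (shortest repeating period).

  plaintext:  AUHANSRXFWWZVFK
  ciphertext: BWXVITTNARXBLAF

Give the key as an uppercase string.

BCQVV

  i= 0: B-A =  1 → B
  i= 1: W-U =  2 → C
  i= 2: X-H = 16 → Q
  i= 3: V-A = 21 → V
  i= 4: I-N = 21 → V
  i= 5: T-S =  1 → B
  i= 6: T-R =  2 → C
  i= 7: N-X = 16 → Q
  i= 8: A-F = 21 → V
  i= 9: R-W = 21 → V
  i=10: X-W =  1 → B
  i=11: B-Z =  2 → C
  i=12: L-V = 16 → Q
  i=13: A-F = 21 → V
  i=14: F-K = 21 → V
  shifts repeat with period 5: BCQVV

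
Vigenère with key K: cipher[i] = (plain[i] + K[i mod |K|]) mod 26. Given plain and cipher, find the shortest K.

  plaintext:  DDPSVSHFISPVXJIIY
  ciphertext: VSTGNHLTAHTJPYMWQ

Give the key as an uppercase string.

SPEO

  i= 0: V-D = 18 → S
  i= 1: S-D = 15 → P
  i= 2: T-P =  4 → E
  i= 3: G-S = 14 → O
  i= 4: N-V = 18 → S
  i= 5: H-S = 15 → P
  i= 6: L-H =  4 → E
  i= 7: T-F = 14 → O
  i= 8: A-I = 18 → S
  i= 9: H-S = 15 → P
  i=10: T-P =  4 → E
  i=11: J-V = 14 → O
  i=12: P-X = 18 → S
  i=13: Y-J = 15 → P
  i=14: M-I =  4 → E
  i=15: W-I = 14 → O
  i=16: Q-Y = 18 → S
  shifts repeat with period 4: SPEO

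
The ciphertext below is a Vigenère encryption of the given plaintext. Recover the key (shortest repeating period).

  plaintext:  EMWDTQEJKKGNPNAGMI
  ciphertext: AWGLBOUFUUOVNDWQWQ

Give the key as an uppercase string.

  i= 0: A-E = 22 → W
  i= 1: W-M = 10 → K
  i= 2: G-W = 10 → K
  i= 3: L-D =  8 → I
  i= 4: B-T =  8 → I
  i= 5: O-Q = 24 → Y
  i= 6: U-E = 16 → Q
  i= 7: F-J = 22 → W
  i= 8: U-K = 10 → K
  i= 9: U-K = 10 → K
  i=10: O-G =  8 → I
  i=11: V-N =  8 → I
  i=12: N-P = 24 → Y
  i=13: D-N = 16 → Q
  i=14: W-A = 22 → W
  i=15: Q-G = 10 → K
  i=16: W-M = 10 → K
  i=17: Q-I =  8 → I
  shifts repeat with period 7: WKKIIYQ

WKKIIYQ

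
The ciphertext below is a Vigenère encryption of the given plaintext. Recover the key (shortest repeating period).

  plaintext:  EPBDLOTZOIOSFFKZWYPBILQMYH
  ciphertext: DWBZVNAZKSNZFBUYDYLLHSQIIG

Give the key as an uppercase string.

ZHAWK

  i= 0: D-E = 25 → Z
  i= 1: W-P =  7 → H
  i= 2: B-B =  0 → A
  i= 3: Z-D = 22 → W
  i= 4: V-L = 10 → K
  i= 5: N-O = 25 → Z
  i= 6: A-T =  7 → H
  i= 7: Z-Z =  0 → A
  i= 8: K-O = 22 → W
  i= 9: S-I = 10 → K
  i=10: N-O = 25 → Z
  i=11: Z-S =  7 → H
  i=12: F-F =  0 → A
  i=13: B-F = 22 → W
  i=14: U-K = 10 → K
  i=15: Y-Z = 25 → Z
  i=16: D-W =  7 → H
  i=17: Y-Y =  0 → A
  i=18: L-P = 22 → W
  i=19: L-B = 10 → K
  i=20: H-I = 25 → Z
  i=21: S-L =  7 → H
  i=22: Q-Q =  0 → A
  i=23: I-M = 22 → W
  i=24: I-Y = 10 → K
  i=25: G-H = 25 → Z
  shifts repeat with period 5: ZHAWK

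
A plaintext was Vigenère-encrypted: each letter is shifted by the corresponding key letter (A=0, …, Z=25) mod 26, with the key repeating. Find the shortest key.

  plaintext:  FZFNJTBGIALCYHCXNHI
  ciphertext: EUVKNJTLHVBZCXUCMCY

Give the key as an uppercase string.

ZVQXEQSF

  i= 0: E-F = 25 → Z
  i= 1: U-Z = 21 → V
  i= 2: V-F = 16 → Q
  i= 3: K-N = 23 → X
  i= 4: N-J =  4 → E
  i= 5: J-T = 16 → Q
  i= 6: T-B = 18 → S
  i= 7: L-G =  5 → F
  i= 8: H-I = 25 → Z
  i= 9: V-A = 21 → V
  i=10: B-L = 16 → Q
  i=11: Z-C = 23 → X
  i=12: C-Y =  4 → E
  i=13: X-H = 16 → Q
  i=14: U-C = 18 → S
  i=15: C-X =  5 → F
  i=16: M-N = 25 → Z
  i=17: C-H = 21 → V
  i=18: Y-I = 16 → Q
  shifts repeat with period 8: ZVQXEQSF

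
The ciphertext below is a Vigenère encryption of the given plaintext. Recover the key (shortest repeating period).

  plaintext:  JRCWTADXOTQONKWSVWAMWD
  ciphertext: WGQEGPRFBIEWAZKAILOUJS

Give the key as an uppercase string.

NPOI

  i= 0: W-J = 13 → N
  i= 1: G-R = 15 → P
  i= 2: Q-C = 14 → O
  i= 3: E-W =  8 → I
  i= 4: G-T = 13 → N
  i= 5: P-A = 15 → P
  i= 6: R-D = 14 → O
  i= 7: F-X =  8 → I
  i= 8: B-O = 13 → N
  i= 9: I-T = 15 → P
  i=10: E-Q = 14 → O
  i=11: W-O =  8 → I
  i=12: A-N = 13 → N
  i=13: Z-K = 15 → P
  i=14: K-W = 14 → O
  i=15: A-S =  8 → I
  i=16: I-V = 13 → N
  i=17: L-W = 15 → P
  i=18: O-A = 14 → O
  i=19: U-M =  8 → I
  i=20: J-W = 13 → N
  i=21: S-D = 15 → P
  shifts repeat with period 4: NPOI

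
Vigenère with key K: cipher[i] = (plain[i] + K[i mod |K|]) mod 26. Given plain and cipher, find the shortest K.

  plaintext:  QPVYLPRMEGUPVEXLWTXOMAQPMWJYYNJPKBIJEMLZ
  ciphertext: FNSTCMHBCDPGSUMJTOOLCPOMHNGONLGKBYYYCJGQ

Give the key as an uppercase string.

  i= 0: F-Q = 15 → P
  i= 1: N-P = 24 → Y
  i= 2: S-V = 23 → X
  i= 3: T-Y = 21 → V
  i= 4: C-L = 17 → R
  i= 5: M-P = 23 → X
  i= 6: H-R = 16 → Q
  i= 7: B-M = 15 → P
  i= 8: C-E = 24 → Y
  i= 9: D-G = 23 → X
  i=10: P-U = 21 → V
  i=11: G-P = 17 → R
  i=12: S-V = 23 → X
  i=13: U-E = 16 → Q
  i=14: M-X = 15 → P
  i=15: J-L = 24 → Y
  i=16: T-W = 23 → X
  i=17: O-T = 21 → V
  i=18: O-X = 17 → R
  i=19: L-O = 23 → X
  i=20: C-M = 16 → Q
  i=21: P-A = 15 → P
  i=22: O-Q = 24 → Y
  i=23: M-P = 23 → X
  i=24: H-M = 21 → V
  i=25: N-W = 17 → R
  i=26: G-J = 23 → X
  i=27: O-Y = 16 → Q
  i=28: N-Y = 15 → P
  i=29: L-N = 24 → Y
  i=30: G-J = 23 → X
  i=31: K-P = 21 → V
  i=32: B-K = 17 → R
  i=33: Y-B = 23 → X
  i=34: Y-I = 16 → Q
  i=35: Y-J = 15 → P
  i=36: C-E = 24 → Y
  i=37: J-M = 23 → X
  i=38: G-L = 21 → V
  i=39: Q-Z = 17 → R
  shifts repeat with period 7: PYXVRXQ

PYXVRXQ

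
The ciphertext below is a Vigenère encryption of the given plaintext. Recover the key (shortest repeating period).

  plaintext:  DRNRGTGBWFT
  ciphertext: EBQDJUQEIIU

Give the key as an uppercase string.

  i= 0: E-D =  1 → B
  i= 1: B-R = 10 → K
  i= 2: Q-N =  3 → D
  i= 3: D-R = 12 → M
  i= 4: J-G =  3 → D
  i= 5: U-T =  1 → B
  i= 6: Q-G = 10 → K
  i= 7: E-B =  3 → D
  i= 8: I-W = 12 → M
  i= 9: I-F =  3 → D
  i=10: U-T =  1 → B
  shifts repeat with period 5: BKDMD

BKDMD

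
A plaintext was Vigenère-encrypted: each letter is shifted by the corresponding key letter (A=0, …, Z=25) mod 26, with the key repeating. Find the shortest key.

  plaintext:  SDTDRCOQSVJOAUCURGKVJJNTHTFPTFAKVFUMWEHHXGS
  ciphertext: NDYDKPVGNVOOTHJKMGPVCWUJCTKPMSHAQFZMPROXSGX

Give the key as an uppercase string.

VAFATNHQ

  i= 0: N-S = 21 → V
  i= 1: D-D =  0 → A
  i= 2: Y-T =  5 → F
  i= 3: D-D =  0 → A
  i= 4: K-R = 19 → T
  i= 5: P-C = 13 → N
  i= 6: V-O =  7 → H
  i= 7: G-Q = 16 → Q
  i= 8: N-S = 21 → V
  i= 9: V-V =  0 → A
  i=10: O-J =  5 → F
  i=11: O-O =  0 → A
  i=12: T-A = 19 → T
  i=13: H-U = 13 → N
  i=14: J-C =  7 → H
  i=15: K-U = 16 → Q
  i=16: M-R = 21 → V
  i=17: G-G =  0 → A
  i=18: P-K =  5 → F
  i=19: V-V =  0 → A
  i=20: C-J = 19 → T
  i=21: W-J = 13 → N
  i=22: U-N =  7 → H
  i=23: J-T = 16 → Q
  i=24: C-H = 21 → V
  i=25: T-T =  0 → A
  i=26: K-F =  5 → F
  i=27: P-P =  0 → A
  i=28: M-T = 19 → T
  i=29: S-F = 13 → N
  i=30: H-A =  7 → H
  i=31: A-K = 16 → Q
  i=32: Q-V = 21 → V
  i=33: F-F =  0 → A
  i=34: Z-U =  5 → F
  i=35: M-M =  0 → A
  i=36: P-W = 19 → T
  i=37: R-E = 13 → N
  i=38: O-H =  7 → H
  i=39: X-H = 16 → Q
  i=40: S-X = 21 → V
  i=41: G-G =  0 → A
  i=42: X-S =  5 → F
  shifts repeat with period 8: VAFATNHQ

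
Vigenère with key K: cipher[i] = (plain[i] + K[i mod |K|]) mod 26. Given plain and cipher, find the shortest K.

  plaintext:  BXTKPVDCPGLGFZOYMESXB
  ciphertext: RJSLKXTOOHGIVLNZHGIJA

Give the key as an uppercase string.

  i= 0: R-B = 16 → Q
  i= 1: J-X = 12 → M
  i= 2: S-T = 25 → Z
  i= 3: L-K =  1 → B
  i= 4: K-P = 21 → V
  i= 5: X-V =  2 → C
  i= 6: T-D = 16 → Q
  i= 7: O-C = 12 → M
  i= 8: O-P = 25 → Z
  i= 9: H-G =  1 → B
  i=10: G-L = 21 → V
  i=11: I-G =  2 → C
  i=12: V-F = 16 → Q
  i=13: L-Z = 12 → M
  i=14: N-O = 25 → Z
  i=15: Z-Y =  1 → B
  i=16: H-M = 21 → V
  i=17: G-E =  2 → C
  i=18: I-S = 16 → Q
  i=19: J-X = 12 → M
  i=20: A-B = 25 → Z
  shifts repeat with period 6: QMZBVC

QMZBVC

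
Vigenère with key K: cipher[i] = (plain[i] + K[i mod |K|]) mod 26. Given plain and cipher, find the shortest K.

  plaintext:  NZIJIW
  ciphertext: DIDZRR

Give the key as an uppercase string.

QJV

  i= 0: D-N = 16 → Q
  i= 1: I-Z =  9 → J
  i= 2: D-I = 21 → V
  i= 3: Z-J = 16 → Q
  i= 4: R-I =  9 → J
  i= 5: R-W = 21 → V
  shifts repeat with period 3: QJV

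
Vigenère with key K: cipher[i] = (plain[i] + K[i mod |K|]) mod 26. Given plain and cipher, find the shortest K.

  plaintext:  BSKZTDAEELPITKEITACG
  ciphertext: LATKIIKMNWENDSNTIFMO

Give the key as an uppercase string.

  i= 0: L-B = 10 → K
  i= 1: A-S =  8 → I
  i= 2: T-K =  9 → J
  i= 3: K-Z = 11 → L
  i= 4: I-T = 15 → P
  i= 5: I-D =  5 → F
  i= 6: K-A = 10 → K
  i= 7: M-E =  8 → I
  i= 8: N-E =  9 → J
  i= 9: W-L = 11 → L
  i=10: E-P = 15 → P
  i=11: N-I =  5 → F
  i=12: D-T = 10 → K
  i=13: S-K =  8 → I
  i=14: N-E =  9 → J
  i=15: T-I = 11 → L
  i=16: I-T = 15 → P
  i=17: F-A =  5 → F
  i=18: M-C = 10 → K
  i=19: O-G =  8 → I
  shifts repeat with period 6: KIJLPF

KIJLPF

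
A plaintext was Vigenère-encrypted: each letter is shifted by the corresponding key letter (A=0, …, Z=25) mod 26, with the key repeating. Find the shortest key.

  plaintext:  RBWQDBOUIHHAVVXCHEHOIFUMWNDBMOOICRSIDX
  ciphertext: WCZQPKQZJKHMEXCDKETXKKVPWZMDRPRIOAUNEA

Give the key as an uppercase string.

FBDAMJC

  i= 0: W-R =  5 → F
  i= 1: C-B =  1 → B
  i= 2: Z-W =  3 → D
  i= 3: Q-Q =  0 → A
  i= 4: P-D = 12 → M
  i= 5: K-B =  9 → J
  i= 6: Q-O =  2 → C
  i= 7: Z-U =  5 → F
  i= 8: J-I =  1 → B
  i= 9: K-H =  3 → D
  i=10: H-H =  0 → A
  i=11: M-A = 12 → M
  i=12: E-V =  9 → J
  i=13: X-V =  2 → C
  i=14: C-X =  5 → F
  i=15: D-C =  1 → B
  i=16: K-H =  3 → D
  i=17: E-E =  0 → A
  i=18: T-H = 12 → M
  i=19: X-O =  9 → J
  i=20: K-I =  2 → C
  i=21: K-F =  5 → F
  i=22: V-U =  1 → B
  i=23: P-M =  3 → D
  i=24: W-W =  0 → A
  i=25: Z-N = 12 → M
  i=26: M-D =  9 → J
  i=27: D-B =  2 → C
  i=28: R-M =  5 → F
  i=29: P-O =  1 → B
  i=30: R-O =  3 → D
  i=31: I-I =  0 → A
  i=32: O-C = 12 → M
  i=33: A-R =  9 → J
  i=34: U-S =  2 → C
  i=35: N-I =  5 → F
  i=36: E-D =  1 → B
  i=37: A-X =  3 → D
  shifts repeat with period 7: FBDAMJC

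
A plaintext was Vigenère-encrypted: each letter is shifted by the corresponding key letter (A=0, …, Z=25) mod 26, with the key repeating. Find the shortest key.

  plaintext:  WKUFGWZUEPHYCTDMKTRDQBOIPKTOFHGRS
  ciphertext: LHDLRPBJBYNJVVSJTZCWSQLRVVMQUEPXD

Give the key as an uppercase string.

PXJGLTC

  i= 0: L-W = 15 → P
  i= 1: H-K = 23 → X
  i= 2: D-U =  9 → J
  i= 3: L-F =  6 → G
  i= 4: R-G = 11 → L
  i= 5: P-W = 19 → T
  i= 6: B-Z =  2 → C
  i= 7: J-U = 15 → P
  i= 8: B-E = 23 → X
  i= 9: Y-P =  9 → J
  i=10: N-H =  6 → G
  i=11: J-Y = 11 → L
  i=12: V-C = 19 → T
  i=13: V-T =  2 → C
  i=14: S-D = 15 → P
  i=15: J-M = 23 → X
  i=16: T-K =  9 → J
  i=17: Z-T =  6 → G
  i=18: C-R = 11 → L
  i=19: W-D = 19 → T
  i=20: S-Q =  2 → C
  i=21: Q-B = 15 → P
  i=22: L-O = 23 → X
  i=23: R-I =  9 → J
  i=24: V-P =  6 → G
  i=25: V-K = 11 → L
  i=26: M-T = 19 → T
  i=27: Q-O =  2 → C
  i=28: U-F = 15 → P
  i=29: E-H = 23 → X
  i=30: P-G =  9 → J
  i=31: X-R =  6 → G
  i=32: D-S = 11 → L
  shifts repeat with period 7: PXJGLTC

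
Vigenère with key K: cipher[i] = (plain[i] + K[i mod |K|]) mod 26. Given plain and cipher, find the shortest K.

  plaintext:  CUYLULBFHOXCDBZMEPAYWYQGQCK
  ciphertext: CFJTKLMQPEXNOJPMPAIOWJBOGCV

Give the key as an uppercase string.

ALLIQ

  i= 0: C-C =  0 → A
  i= 1: F-U = 11 → L
  i= 2: J-Y = 11 → L
  i= 3: T-L =  8 → I
  i= 4: K-U = 16 → Q
  i= 5: L-L =  0 → A
  i= 6: M-B = 11 → L
  i= 7: Q-F = 11 → L
  i= 8: P-H =  8 → I
  i= 9: E-O = 16 → Q
  i=10: X-X =  0 → A
  i=11: N-C = 11 → L
  i=12: O-D = 11 → L
  i=13: J-B =  8 → I
  i=14: P-Z = 16 → Q
  i=15: M-M =  0 → A
  i=16: P-E = 11 → L
  i=17: A-P = 11 → L
  i=18: I-A =  8 → I
  i=19: O-Y = 16 → Q
  i=20: W-W =  0 → A
  i=21: J-Y = 11 → L
  i=22: B-Q = 11 → L
  i=23: O-G =  8 → I
  i=24: G-Q = 16 → Q
  i=25: C-C =  0 → A
  i=26: V-K = 11 → L
  shifts repeat with period 5: ALLIQ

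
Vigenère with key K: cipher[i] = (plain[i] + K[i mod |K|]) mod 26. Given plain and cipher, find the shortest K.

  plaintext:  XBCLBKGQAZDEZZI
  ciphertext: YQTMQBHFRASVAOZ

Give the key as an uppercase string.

BPR

  i= 0: Y-X =  1 → B
  i= 1: Q-B = 15 → P
  i= 2: T-C = 17 → R
  i= 3: M-L =  1 → B
  i= 4: Q-B = 15 → P
  i= 5: B-K = 17 → R
  i= 6: H-G =  1 → B
  i= 7: F-Q = 15 → P
  i= 8: R-A = 17 → R
  i= 9: A-Z =  1 → B
  i=10: S-D = 15 → P
  i=11: V-E = 17 → R
  i=12: A-Z =  1 → B
  i=13: O-Z = 15 → P
  i=14: Z-I = 17 → R
  shifts repeat with period 3: BPR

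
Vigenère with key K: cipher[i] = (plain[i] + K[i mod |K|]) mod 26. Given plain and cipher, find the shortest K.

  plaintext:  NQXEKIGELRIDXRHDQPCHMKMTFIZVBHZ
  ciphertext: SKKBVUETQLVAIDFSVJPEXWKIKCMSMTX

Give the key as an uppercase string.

FUNXLMYP

  i= 0: S-N =  5 → F
  i= 1: K-Q = 20 → U
  i= 2: K-X = 13 → N
  i= 3: B-E = 23 → X
  i= 4: V-K = 11 → L
  i= 5: U-I = 12 → M
  i= 6: E-G = 24 → Y
  i= 7: T-E = 15 → P
  i= 8: Q-L =  5 → F
  i= 9: L-R = 20 → U
  i=10: V-I = 13 → N
  i=11: A-D = 23 → X
  i=12: I-X = 11 → L
  i=13: D-R = 12 → M
  i=14: F-H = 24 → Y
  i=15: S-D = 15 → P
  i=16: V-Q =  5 → F
  i=17: J-P = 20 → U
  i=18: P-C = 13 → N
  i=19: E-H = 23 → X
  i=20: X-M = 11 → L
  i=21: W-K = 12 → M
  i=22: K-M = 24 → Y
  i=23: I-T = 15 → P
  i=24: K-F =  5 → F
  i=25: C-I = 20 → U
  i=26: M-Z = 13 → N
  i=27: S-V = 23 → X
  i=28: M-B = 11 → L
  i=29: T-H = 12 → M
  i=30: X-Z = 24 → Y
  shifts repeat with period 8: FUNXLMYP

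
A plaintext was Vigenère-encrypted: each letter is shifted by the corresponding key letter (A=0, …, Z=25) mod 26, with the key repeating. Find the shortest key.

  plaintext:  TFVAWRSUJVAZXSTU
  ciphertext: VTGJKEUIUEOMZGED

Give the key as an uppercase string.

COLJON

  i= 0: V-T =  2 → C
  i= 1: T-F = 14 → O
  i= 2: G-V = 11 → L
  i= 3: J-A =  9 → J
  i= 4: K-W = 14 → O
  i= 5: E-R = 13 → N
  i= 6: U-S =  2 → C
  i= 7: I-U = 14 → O
  i= 8: U-J = 11 → L
  i= 9: E-V =  9 → J
  i=10: O-A = 14 → O
  i=11: M-Z = 13 → N
  i=12: Z-X =  2 → C
  i=13: G-S = 14 → O
  i=14: E-T = 11 → L
  i=15: D-U =  9 → J
  shifts repeat with period 6: COLJON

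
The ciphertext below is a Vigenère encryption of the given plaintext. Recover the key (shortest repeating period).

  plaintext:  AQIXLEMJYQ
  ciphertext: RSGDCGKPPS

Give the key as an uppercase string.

RCYG

  i= 0: R-A = 17 → R
  i= 1: S-Q =  2 → C
  i= 2: G-I = 24 → Y
  i= 3: D-X =  6 → G
  i= 4: C-L = 17 → R
  i= 5: G-E =  2 → C
  i= 6: K-M = 24 → Y
  i= 7: P-J =  6 → G
  i= 8: P-Y = 17 → R
  i= 9: S-Q =  2 → C
  shifts repeat with period 4: RCYG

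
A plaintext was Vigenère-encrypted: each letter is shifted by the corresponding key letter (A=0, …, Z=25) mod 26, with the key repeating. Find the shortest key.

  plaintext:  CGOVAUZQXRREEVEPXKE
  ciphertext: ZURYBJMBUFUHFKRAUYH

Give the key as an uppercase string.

XODDBPNL

  i= 0: Z-C = 23 → X
  i= 1: U-G = 14 → O
  i= 2: R-O =  3 → D
  i= 3: Y-V =  3 → D
  i= 4: B-A =  1 → B
  i= 5: J-U = 15 → P
  i= 6: M-Z = 13 → N
  i= 7: B-Q = 11 → L
  i= 8: U-X = 23 → X
  i= 9: F-R = 14 → O
  i=10: U-R =  3 → D
  i=11: H-E =  3 → D
  i=12: F-E =  1 → B
  i=13: K-V = 15 → P
  i=14: R-E = 13 → N
  i=15: A-P = 11 → L
  i=16: U-X = 23 → X
  i=17: Y-K = 14 → O
  i=18: H-E =  3 → D
  shifts repeat with period 8: XODDBPNL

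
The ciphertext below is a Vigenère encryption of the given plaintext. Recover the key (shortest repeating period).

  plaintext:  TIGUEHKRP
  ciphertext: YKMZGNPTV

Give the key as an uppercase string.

  i= 0: Y-T =  5 → F
  i= 1: K-I =  2 → C
  i= 2: M-G =  6 → G
  i= 3: Z-U =  5 → F
  i= 4: G-E =  2 → C
  i= 5: N-H =  6 → G
  i= 6: P-K =  5 → F
  i= 7: T-R =  2 → C
  i= 8: V-P =  6 → G
  shifts repeat with period 3: FCG

FCG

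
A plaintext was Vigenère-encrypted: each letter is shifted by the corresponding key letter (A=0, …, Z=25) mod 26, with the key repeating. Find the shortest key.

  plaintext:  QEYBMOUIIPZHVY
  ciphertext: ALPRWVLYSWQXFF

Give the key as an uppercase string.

KHRQ

  i= 0: A-Q = 10 → K
  i= 1: L-E =  7 → H
  i= 2: P-Y = 17 → R
  i= 3: R-B = 16 → Q
  i= 4: W-M = 10 → K
  i= 5: V-O =  7 → H
  i= 6: L-U = 17 → R
  i= 7: Y-I = 16 → Q
  i= 8: S-I = 10 → K
  i= 9: W-P =  7 → H
  i=10: Q-Z = 17 → R
  i=11: X-H = 16 → Q
  i=12: F-V = 10 → K
  i=13: F-Y =  7 → H
  shifts repeat with period 4: KHRQ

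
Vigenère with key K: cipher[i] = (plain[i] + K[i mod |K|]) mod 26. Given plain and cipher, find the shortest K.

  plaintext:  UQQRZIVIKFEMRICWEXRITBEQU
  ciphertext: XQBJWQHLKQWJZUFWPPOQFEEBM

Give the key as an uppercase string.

DALSXIM

  i= 0: X-U =  3 → D
  i= 1: Q-Q =  0 → A
  i= 2: B-Q = 11 → L
  i= 3: J-R = 18 → S
  i= 4: W-Z = 23 → X
  i= 5: Q-I =  8 → I
  i= 6: H-V = 12 → M
  i= 7: L-I =  3 → D
  i= 8: K-K =  0 → A
  i= 9: Q-F = 11 → L
  i=10: W-E = 18 → S
  i=11: J-M = 23 → X
  i=12: Z-R =  8 → I
  i=13: U-I = 12 → M
  i=14: F-C =  3 → D
  i=15: W-W =  0 → A
  i=16: P-E = 11 → L
  i=17: P-X = 18 → S
  i=18: O-R = 23 → X
  i=19: Q-I =  8 → I
  i=20: F-T = 12 → M
  i=21: E-B =  3 → D
  i=22: E-E =  0 → A
  i=23: B-Q = 11 → L
  i=24: M-U = 18 → S
  shifts repeat with period 7: DALSXIM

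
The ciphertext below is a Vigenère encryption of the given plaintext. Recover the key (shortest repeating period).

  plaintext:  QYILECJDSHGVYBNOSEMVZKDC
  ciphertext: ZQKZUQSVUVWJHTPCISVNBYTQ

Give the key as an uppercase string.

  i= 0: Z-Q =  9 → J
  i= 1: Q-Y = 18 → S
  i= 2: K-I =  2 → C
  i= 3: Z-L = 14 → O
  i= 4: U-E = 16 → Q
  i= 5: Q-C = 14 → O
  i= 6: S-J =  9 → J
  i= 7: V-D = 18 → S
  i= 8: U-S =  2 → C
  i= 9: V-H = 14 → O
  i=10: W-G = 16 → Q
  i=11: J-V = 14 → O
  i=12: H-Y =  9 → J
  i=13: T-B = 18 → S
  i=14: P-N =  2 → C
  i=15: C-O = 14 → O
  i=16: I-S = 16 → Q
  i=17: S-E = 14 → O
  i=18: V-M =  9 → J
  i=19: N-V = 18 → S
  i=20: B-Z =  2 → C
  i=21: Y-K = 14 → O
  i=22: T-D = 16 → Q
  i=23: Q-C = 14 → O
  shifts repeat with period 6: JSCOQO

JSCOQO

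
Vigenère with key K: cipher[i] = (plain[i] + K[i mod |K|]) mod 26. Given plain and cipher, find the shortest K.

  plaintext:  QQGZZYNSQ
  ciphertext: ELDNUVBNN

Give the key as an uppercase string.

OVX

  i= 0: E-Q = 14 → O
  i= 1: L-Q = 21 → V
  i= 2: D-G = 23 → X
  i= 3: N-Z = 14 → O
  i= 4: U-Z = 21 → V
  i= 5: V-Y = 23 → X
  i= 6: B-N = 14 → O
  i= 7: N-S = 21 → V
  i= 8: N-Q = 23 → X
  shifts repeat with period 3: OVX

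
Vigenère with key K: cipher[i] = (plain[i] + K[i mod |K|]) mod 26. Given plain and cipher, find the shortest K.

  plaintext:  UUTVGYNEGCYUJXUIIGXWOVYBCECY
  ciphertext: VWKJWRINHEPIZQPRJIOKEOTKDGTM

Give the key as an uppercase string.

BCROQTVJ

  i= 0: V-U =  1 → B
  i= 1: W-U =  2 → C
  i= 2: K-T = 17 → R
  i= 3: J-V = 14 → O
  i= 4: W-G = 16 → Q
  i= 5: R-Y = 19 → T
  i= 6: I-N = 21 → V
  i= 7: N-E =  9 → J
  i= 8: H-G =  1 → B
  i= 9: E-C =  2 → C
  i=10: P-Y = 17 → R
  i=11: I-U = 14 → O
  i=12: Z-J = 16 → Q
  i=13: Q-X = 19 → T
  i=14: P-U = 21 → V
  i=15: R-I =  9 → J
  i=16: J-I =  1 → B
  i=17: I-G =  2 → C
  i=18: O-X = 17 → R
  i=19: K-W = 14 → O
  i=20: E-O = 16 → Q
  i=21: O-V = 19 → T
  i=22: T-Y = 21 → V
  i=23: K-B =  9 → J
  i=24: D-C =  1 → B
  i=25: G-E =  2 → C
  i=26: T-C = 17 → R
  i=27: M-Y = 14 → O
  shifts repeat with period 8: BCROQTVJ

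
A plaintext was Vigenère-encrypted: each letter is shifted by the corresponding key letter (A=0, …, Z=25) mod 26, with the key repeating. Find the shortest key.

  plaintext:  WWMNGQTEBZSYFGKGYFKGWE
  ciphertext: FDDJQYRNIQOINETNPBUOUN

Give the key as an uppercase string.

JHRWKIY

  i= 0: F-W =  9 → J
  i= 1: D-W =  7 → H
  i= 2: D-M = 17 → R
  i= 3: J-N = 22 → W
  i= 4: Q-G = 10 → K
  i= 5: Y-Q =  8 → I
  i= 6: R-T = 24 → Y
  i= 7: N-E =  9 → J
  i= 8: I-B =  7 → H
  i= 9: Q-Z = 17 → R
  i=10: O-S = 22 → W
  i=11: I-Y = 10 → K
  i=12: N-F =  8 → I
  i=13: E-G = 24 → Y
  i=14: T-K =  9 → J
  i=15: N-G =  7 → H
  i=16: P-Y = 17 → R
  i=17: B-F = 22 → W
  i=18: U-K = 10 → K
  i=19: O-G =  8 → I
  i=20: U-W = 24 → Y
  i=21: N-E =  9 → J
  shifts repeat with period 7: JHRWKIY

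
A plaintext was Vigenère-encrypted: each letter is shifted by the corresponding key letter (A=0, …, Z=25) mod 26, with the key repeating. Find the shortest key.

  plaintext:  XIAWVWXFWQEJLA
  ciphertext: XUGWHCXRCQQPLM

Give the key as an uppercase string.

AMG

  i= 0: X-X =  0 → A
  i= 1: U-I = 12 → M
  i= 2: G-A =  6 → G
  i= 3: W-W =  0 → A
  i= 4: H-V = 12 → M
  i= 5: C-W =  6 → G
  i= 6: X-X =  0 → A
  i= 7: R-F = 12 → M
  i= 8: C-W =  6 → G
  i= 9: Q-Q =  0 → A
  i=10: Q-E = 12 → M
  i=11: P-J =  6 → G
  i=12: L-L =  0 → A
  i=13: M-A = 12 → M
  shifts repeat with period 3: AMG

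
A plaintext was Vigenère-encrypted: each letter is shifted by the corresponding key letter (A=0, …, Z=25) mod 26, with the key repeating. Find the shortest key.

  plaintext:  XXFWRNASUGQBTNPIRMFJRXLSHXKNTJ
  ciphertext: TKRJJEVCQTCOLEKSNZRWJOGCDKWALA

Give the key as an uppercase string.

  i= 0: T-X = 22 → W
  i= 1: K-X = 13 → N
  i= 2: R-F = 12 → M
  i= 3: J-W = 13 → N
  i= 4: J-R = 18 → S
  i= 5: E-N = 17 → R
  i= 6: V-A = 21 → V
  i= 7: C-S = 10 → K
  i= 8: Q-U = 22 → W
  i= 9: T-G = 13 → N
  i=10: C-Q = 12 → M
  i=11: O-B = 13 → N
  i=12: L-T = 18 → S
  i=13: E-N = 17 → R
  i=14: K-P = 21 → V
  i=15: S-I = 10 → K
  i=16: N-R = 22 → W
  i=17: Z-M = 13 → N
  i=18: R-F = 12 → M
  i=19: W-J = 13 → N
  i=20: J-R = 18 → S
  i=21: O-X = 17 → R
  i=22: G-L = 21 → V
  i=23: C-S = 10 → K
  i=24: D-H = 22 → W
  i=25: K-X = 13 → N
  i=26: W-K = 12 → M
  i=27: A-N = 13 → N
  i=28: L-T = 18 → S
  i=29: A-J = 17 → R
  shifts repeat with period 8: WNMNSRVK

WNMNSRVK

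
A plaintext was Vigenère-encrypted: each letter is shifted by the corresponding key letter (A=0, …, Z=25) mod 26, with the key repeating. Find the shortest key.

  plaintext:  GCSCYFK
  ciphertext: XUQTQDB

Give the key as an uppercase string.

RSY

  i= 0: X-G = 17 → R
  i= 1: U-C = 18 → S
  i= 2: Q-S = 24 → Y
  i= 3: T-C = 17 → R
  i= 4: Q-Y = 18 → S
  i= 5: D-F = 24 → Y
  i= 6: B-K = 17 → R
  shifts repeat with period 3: RSY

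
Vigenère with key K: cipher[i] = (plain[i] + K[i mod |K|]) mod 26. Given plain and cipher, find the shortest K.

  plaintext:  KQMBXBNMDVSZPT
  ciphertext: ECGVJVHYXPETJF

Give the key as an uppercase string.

UMU

  i= 0: E-K = 20 → U
  i= 1: C-Q = 12 → M
  i= 2: G-M = 20 → U
  i= 3: V-B = 20 → U
  i= 4: J-X = 12 → M
  i= 5: V-B = 20 → U
  i= 6: H-N = 20 → U
  i= 7: Y-M = 12 → M
  i= 8: X-D = 20 → U
  i= 9: P-V = 20 → U
  i=10: E-S = 12 → M
  i=11: T-Z = 20 → U
  i=12: J-P = 20 → U
  i=13: F-T = 12 → M
  shifts repeat with period 3: UMU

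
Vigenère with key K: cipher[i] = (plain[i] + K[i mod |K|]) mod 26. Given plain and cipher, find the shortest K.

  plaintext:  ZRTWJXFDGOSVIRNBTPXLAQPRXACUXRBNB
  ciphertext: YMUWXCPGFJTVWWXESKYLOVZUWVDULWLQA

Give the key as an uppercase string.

ZVBAOFKD

  i= 0: Y-Z = 25 → Z
  i= 1: M-R = 21 → V
  i= 2: U-T =  1 → B
  i= 3: W-W =  0 → A
  i= 4: X-J = 14 → O
  i= 5: C-X =  5 → F
  i= 6: P-F = 10 → K
  i= 7: G-D =  3 → D
  i= 8: F-G = 25 → Z
  i= 9: J-O = 21 → V
  i=10: T-S =  1 → B
  i=11: V-V =  0 → A
  i=12: W-I = 14 → O
  i=13: W-R =  5 → F
  i=14: X-N = 10 → K
  i=15: E-B =  3 → D
  i=16: S-T = 25 → Z
  i=17: K-P = 21 → V
  i=18: Y-X =  1 → B
  i=19: L-L =  0 → A
  i=20: O-A = 14 → O
  i=21: V-Q =  5 → F
  i=22: Z-P = 10 → K
  i=23: U-R =  3 → D
  i=24: W-X = 25 → Z
  i=25: V-A = 21 → V
  i=26: D-C =  1 → B
  i=27: U-U =  0 → A
  i=28: L-X = 14 → O
  i=29: W-R =  5 → F
  i=30: L-B = 10 → K
  i=31: Q-N =  3 → D
  i=32: A-B = 25 → Z
  shifts repeat with period 8: ZVBAOFKD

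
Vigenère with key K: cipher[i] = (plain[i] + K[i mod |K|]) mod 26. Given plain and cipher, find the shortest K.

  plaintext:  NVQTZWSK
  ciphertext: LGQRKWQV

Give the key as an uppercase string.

  i= 0: L-N = 24 → Y
  i= 1: G-V = 11 → L
  i= 2: Q-Q =  0 → A
  i= 3: R-T = 24 → Y
  i= 4: K-Z = 11 → L
  i= 5: W-W =  0 → A
  i= 6: Q-S = 24 → Y
  i= 7: V-K = 11 → L
  shifts repeat with period 3: YLA

YLA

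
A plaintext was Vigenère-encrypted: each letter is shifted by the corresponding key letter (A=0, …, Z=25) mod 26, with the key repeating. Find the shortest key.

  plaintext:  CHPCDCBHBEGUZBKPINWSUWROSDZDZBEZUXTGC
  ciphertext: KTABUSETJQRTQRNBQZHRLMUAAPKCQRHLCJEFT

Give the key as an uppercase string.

IMLZRQDM

  i= 0: K-C =  8 → I
  i= 1: T-H = 12 → M
  i= 2: A-P = 11 → L
  i= 3: B-C = 25 → Z
  i= 4: U-D = 17 → R
  i= 5: S-C = 16 → Q
  i= 6: E-B =  3 → D
  i= 7: T-H = 12 → M
  i= 8: J-B =  8 → I
  i= 9: Q-E = 12 → M
  i=10: R-G = 11 → L
  i=11: T-U = 25 → Z
  i=12: Q-Z = 17 → R
  i=13: R-B = 16 → Q
  i=14: N-K =  3 → D
  i=15: B-P = 12 → M
  i=16: Q-I =  8 → I
  i=17: Z-N = 12 → M
  i=18: H-W = 11 → L
  i=19: R-S = 25 → Z
  i=20: L-U = 17 → R
  i=21: M-W = 16 → Q
  i=22: U-R =  3 → D
  i=23: A-O = 12 → M
  i=24: A-S =  8 → I
  i=25: P-D = 12 → M
  i=26: K-Z = 11 → L
  i=27: C-D = 25 → Z
  i=28: Q-Z = 17 → R
  i=29: R-B = 16 → Q
  i=30: H-E =  3 → D
  i=31: L-Z = 12 → M
  i=32: C-U =  8 → I
  i=33: J-X = 12 → M
  i=34: E-T = 11 → L
  i=35: F-G = 25 → Z
  i=36: T-C = 17 → R
  shifts repeat with period 8: IMLZRQDM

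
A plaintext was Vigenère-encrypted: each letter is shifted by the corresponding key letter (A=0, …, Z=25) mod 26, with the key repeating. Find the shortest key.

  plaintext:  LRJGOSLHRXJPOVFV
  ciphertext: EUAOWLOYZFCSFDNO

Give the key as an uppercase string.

TDRII

  i= 0: E-L = 19 → T
  i= 1: U-R =  3 → D
  i= 2: A-J = 17 → R
  i= 3: O-G =  8 → I
  i= 4: W-O =  8 → I
  i= 5: L-S = 19 → T
  i= 6: O-L =  3 → D
  i= 7: Y-H = 17 → R
  i= 8: Z-R =  8 → I
  i= 9: F-X =  8 → I
  i=10: C-J = 19 → T
  i=11: S-P =  3 → D
  i=12: F-O = 17 → R
  i=13: D-V =  8 → I
  i=14: N-F =  8 → I
  i=15: O-V = 19 → T
  shifts repeat with period 5: TDRII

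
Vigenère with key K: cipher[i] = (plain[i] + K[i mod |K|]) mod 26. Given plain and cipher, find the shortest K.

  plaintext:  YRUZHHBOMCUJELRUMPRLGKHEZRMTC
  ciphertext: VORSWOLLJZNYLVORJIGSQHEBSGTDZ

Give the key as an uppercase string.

XXXTPHK

  i= 0: V-Y = 23 → X
  i= 1: O-R = 23 → X
  i= 2: R-U = 23 → X
  i= 3: S-Z = 19 → T
  i= 4: W-H = 15 → P
  i= 5: O-H =  7 → H
  i= 6: L-B = 10 → K
  i= 7: L-O = 23 → X
  i= 8: J-M = 23 → X
  i= 9: Z-C = 23 → X
  i=10: N-U = 19 → T
  i=11: Y-J = 15 → P
  i=12: L-E =  7 → H
  i=13: V-L = 10 → K
  i=14: O-R = 23 → X
  i=15: R-U = 23 → X
  i=16: J-M = 23 → X
  i=17: I-P = 19 → T
  i=18: G-R = 15 → P
  i=19: S-L =  7 → H
  i=20: Q-G = 10 → K
  i=21: H-K = 23 → X
  i=22: E-H = 23 → X
  i=23: B-E = 23 → X
  i=24: S-Z = 19 → T
  i=25: G-R = 15 → P
  i=26: T-M =  7 → H
  i=27: D-T = 10 → K
  i=28: Z-C = 23 → X
  shifts repeat with period 7: XXXTPHK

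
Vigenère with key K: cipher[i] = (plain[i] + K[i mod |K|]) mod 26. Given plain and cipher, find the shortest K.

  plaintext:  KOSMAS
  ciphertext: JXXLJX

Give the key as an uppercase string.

ZJF

  i= 0: J-K = 25 → Z
  i= 1: X-O =  9 → J
  i= 2: X-S =  5 → F
  i= 3: L-M = 25 → Z
  i= 4: J-A =  9 → J
  i= 5: X-S =  5 → F
  shifts repeat with period 3: ZJF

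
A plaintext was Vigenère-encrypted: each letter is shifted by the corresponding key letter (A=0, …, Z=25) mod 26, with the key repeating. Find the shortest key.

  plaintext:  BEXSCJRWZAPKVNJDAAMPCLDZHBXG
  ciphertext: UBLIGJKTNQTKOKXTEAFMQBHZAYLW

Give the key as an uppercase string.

  i= 0: U-B = 19 → T
  i= 1: B-E = 23 → X
  i= 2: L-X = 14 → O
  i= 3: I-S = 16 → Q
  i= 4: G-C =  4 → E
  i= 5: J-J =  0 → A
  i= 6: K-R = 19 → T
  i= 7: T-W = 23 → X
  i= 8: N-Z = 14 → O
  i= 9: Q-A = 16 → Q
  i=10: T-P =  4 → E
  i=11: K-K =  0 → A
  i=12: O-V = 19 → T
  i=13: K-N = 23 → X
  i=14: X-J = 14 → O
  i=15: T-D = 16 → Q
  i=16: E-A =  4 → E
  i=17: A-A =  0 → A
  i=18: F-M = 19 → T
  i=19: M-P = 23 → X
  i=20: Q-C = 14 → O
  i=21: B-L = 16 → Q
  i=22: H-D =  4 → E
  i=23: Z-Z =  0 → A
  i=24: A-H = 19 → T
  i=25: Y-B = 23 → X
  i=26: L-X = 14 → O
  i=27: W-G = 16 → Q
  shifts repeat with period 6: TXOQEA

TXOQEA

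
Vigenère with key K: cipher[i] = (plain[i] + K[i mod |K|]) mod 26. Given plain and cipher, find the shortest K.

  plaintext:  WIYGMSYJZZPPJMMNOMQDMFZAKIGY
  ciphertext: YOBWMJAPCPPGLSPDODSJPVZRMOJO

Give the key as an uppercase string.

CGDQAR

  i= 0: Y-W =  2 → C
  i= 1: O-I =  6 → G
  i= 2: B-Y =  3 → D
  i= 3: W-G = 16 → Q
  i= 4: M-M =  0 → A
  i= 5: J-S = 17 → R
  i= 6: A-Y =  2 → C
  i= 7: P-J =  6 → G
  i= 8: C-Z =  3 → D
  i= 9: P-Z = 16 → Q
  i=10: P-P =  0 → A
  i=11: G-P = 17 → R
  i=12: L-J =  2 → C
  i=13: S-M =  6 → G
  i=14: P-M =  3 → D
  i=15: D-N = 16 → Q
  i=16: O-O =  0 → A
  i=17: D-M = 17 → R
  i=18: S-Q =  2 → C
  i=19: J-D =  6 → G
  i=20: P-M =  3 → D
  i=21: V-F = 16 → Q
  i=22: Z-Z =  0 → A
  i=23: R-A = 17 → R
  i=24: M-K =  2 → C
  i=25: O-I =  6 → G
  i=26: J-G =  3 → D
  i=27: O-Y = 16 → Q
  shifts repeat with period 6: CGDQAR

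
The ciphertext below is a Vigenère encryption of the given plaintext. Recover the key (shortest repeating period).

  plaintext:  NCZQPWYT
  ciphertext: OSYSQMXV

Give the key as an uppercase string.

  i= 0: O-N =  1 → B
  i= 1: S-C = 16 → Q
  i= 2: Y-Z = 25 → Z
  i= 3: S-Q =  2 → C
  i= 4: Q-P =  1 → B
  i= 5: M-W = 16 → Q
  i= 6: X-Y = 25 → Z
  i= 7: V-T =  2 → C
  shifts repeat with period 4: BQZC

BQZC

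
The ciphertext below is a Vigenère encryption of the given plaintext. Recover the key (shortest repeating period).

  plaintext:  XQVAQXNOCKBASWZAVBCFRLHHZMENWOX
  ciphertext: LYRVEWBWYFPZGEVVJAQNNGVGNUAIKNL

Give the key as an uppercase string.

OIWVOZ

  i= 0: L-X = 14 → O
  i= 1: Y-Q =  8 → I
  i= 2: R-V = 22 → W
  i= 3: V-A = 21 → V
  i= 4: E-Q = 14 → O
  i= 5: W-X = 25 → Z
  i= 6: B-N = 14 → O
  i= 7: W-O =  8 → I
  i= 8: Y-C = 22 → W
  i= 9: F-K = 21 → V
  i=10: P-B = 14 → O
  i=11: Z-A = 25 → Z
  i=12: G-S = 14 → O
  i=13: E-W =  8 → I
  i=14: V-Z = 22 → W
  i=15: V-A = 21 → V
  i=16: J-V = 14 → O
  i=17: A-B = 25 → Z
  i=18: Q-C = 14 → O
  i=19: N-F =  8 → I
  i=20: N-R = 22 → W
  i=21: G-L = 21 → V
  i=22: V-H = 14 → O
  i=23: G-H = 25 → Z
  i=24: N-Z = 14 → O
  i=25: U-M =  8 → I
  i=26: A-E = 22 → W
  i=27: I-N = 21 → V
  i=28: K-W = 14 → O
  i=29: N-O = 25 → Z
  i=30: L-X = 14 → O
  shifts repeat with period 6: OIWVOZ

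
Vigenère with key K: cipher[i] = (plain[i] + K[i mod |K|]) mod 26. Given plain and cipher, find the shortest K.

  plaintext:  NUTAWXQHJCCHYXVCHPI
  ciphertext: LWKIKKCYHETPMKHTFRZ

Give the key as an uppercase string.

  i= 0: L-N = 24 → Y
  i= 1: W-U =  2 → C
  i= 2: K-T = 17 → R
  i= 3: I-A =  8 → I
  i= 4: K-W = 14 → O
  i= 5: K-X = 13 → N
  i= 6: C-Q = 12 → M
  i= 7: Y-H = 17 → R
  i= 8: H-J = 24 → Y
  i= 9: E-C =  2 → C
  i=10: T-C = 17 → R
  i=11: P-H =  8 → I
  i=12: M-Y = 14 → O
  i=13: K-X = 13 → N
  i=14: H-V = 12 → M
  i=15: T-C = 17 → R
  i=16: F-H = 24 → Y
  i=17: R-P =  2 → C
  i=18: Z-I = 17 → R
  shifts repeat with period 8: YCRIONMR

YCRIONMR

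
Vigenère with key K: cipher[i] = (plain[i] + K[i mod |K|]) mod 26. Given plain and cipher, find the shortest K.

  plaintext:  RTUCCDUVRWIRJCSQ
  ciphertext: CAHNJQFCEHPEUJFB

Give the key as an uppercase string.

  i= 0: C-R = 11 → L
  i= 1: A-T =  7 → H
  i= 2: H-U = 13 → N
  i= 3: N-C = 11 → L
  i= 4: J-C =  7 → H
  i= 5: Q-D = 13 → N
  i= 6: F-U = 11 → L
  i= 7: C-V =  7 → H
  i= 8: E-R = 13 → N
  i= 9: H-W = 11 → L
  i=10: P-I =  7 → H
  i=11: E-R = 13 → N
  i=12: U-J = 11 → L
  i=13: J-C =  7 → H
  i=14: F-S = 13 → N
  i=15: B-Q = 11 → L
  shifts repeat with period 3: LHN

LHN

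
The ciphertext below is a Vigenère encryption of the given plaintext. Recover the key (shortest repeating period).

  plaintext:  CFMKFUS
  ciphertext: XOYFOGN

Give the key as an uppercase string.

  i= 0: X-C = 21 → V
  i= 1: O-F =  9 → J
  i= 2: Y-M = 12 → M
  i= 3: F-K = 21 → V
  i= 4: O-F =  9 → J
  i= 5: G-U = 12 → M
  i= 6: N-S = 21 → V
  shifts repeat with period 3: VJM

VJM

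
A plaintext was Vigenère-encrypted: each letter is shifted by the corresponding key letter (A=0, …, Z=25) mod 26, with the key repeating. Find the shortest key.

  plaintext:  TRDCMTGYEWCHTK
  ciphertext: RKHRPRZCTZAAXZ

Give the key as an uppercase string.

  i= 0: R-T = 24 → Y
  i= 1: K-R = 19 → T
  i= 2: H-D =  4 → E
  i= 3: R-C = 15 → P
  i= 4: P-M =  3 → D
  i= 5: R-T = 24 → Y
  i= 6: Z-G = 19 → T
  i= 7: C-Y =  4 → E
  i= 8: T-E = 15 → P
  i= 9: Z-W =  3 → D
  i=10: A-C = 24 → Y
  i=11: A-H = 19 → T
  i=12: X-T =  4 → E
  i=13: Z-K = 15 → P
  shifts repeat with period 5: YTEPD

YTEPD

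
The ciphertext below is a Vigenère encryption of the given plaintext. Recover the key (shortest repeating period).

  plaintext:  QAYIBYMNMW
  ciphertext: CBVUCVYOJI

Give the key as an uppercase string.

  i= 0: C-Q = 12 → M
  i= 1: B-A =  1 → B
  i= 2: V-Y = 23 → X
  i= 3: U-I = 12 → M
  i= 4: C-B =  1 → B
  i= 5: V-Y = 23 → X
  i= 6: Y-M = 12 → M
  i= 7: O-N =  1 → B
  i= 8: J-M = 23 → X
  i= 9: I-W = 12 → M
  shifts repeat with period 3: MBX

MBX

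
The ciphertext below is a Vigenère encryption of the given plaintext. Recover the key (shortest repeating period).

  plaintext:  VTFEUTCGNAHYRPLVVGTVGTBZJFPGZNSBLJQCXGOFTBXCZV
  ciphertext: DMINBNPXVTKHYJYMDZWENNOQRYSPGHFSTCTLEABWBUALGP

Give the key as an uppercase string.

  i= 0: D-V =  8 → I
  i= 1: M-T = 19 → T
  i= 2: I-F =  3 → D
  i= 3: N-E =  9 → J
  i= 4: B-U =  7 → H
  i= 5: N-T = 20 → U
  i= 6: P-C = 13 → N
  i= 7: X-G = 17 → R
  i= 8: V-N =  8 → I
  i= 9: T-A = 19 → T
  i=10: K-H =  3 → D
  i=11: H-Y =  9 → J
  i=12: Y-R =  7 → H
  i=13: J-P = 20 → U
  i=14: Y-L = 13 → N
  i=15: M-V = 17 → R
  i=16: D-V =  8 → I
  i=17: Z-G = 19 → T
  i=18: W-T =  3 → D
  i=19: E-V =  9 → J
  i=20: N-G =  7 → H
  i=21: N-T = 20 → U
  i=22: O-B = 13 → N
  i=23: Q-Z = 17 → R
  i=24: R-J =  8 → I
  i=25: Y-F = 19 → T
  i=26: S-P =  3 → D
  i=27: P-G =  9 → J
  i=28: G-Z =  7 → H
  i=29: H-N = 20 → U
  i=30: F-S = 13 → N
  i=31: S-B = 17 → R
  i=32: T-L =  8 → I
  i=33: C-J = 19 → T
  i=34: T-Q =  3 → D
  i=35: L-C =  9 → J
  i=36: E-X =  7 → H
  i=37: A-G = 20 → U
  i=38: B-O = 13 → N
  i=39: W-F = 17 → R
  i=40: B-T =  8 → I
  i=41: U-B = 19 → T
  i=42: A-X =  3 → D
  i=43: L-C =  9 → J
  i=44: G-Z =  7 → H
  i=45: P-V = 20 → U
  shifts repeat with period 8: ITDJHUNR

ITDJHUNR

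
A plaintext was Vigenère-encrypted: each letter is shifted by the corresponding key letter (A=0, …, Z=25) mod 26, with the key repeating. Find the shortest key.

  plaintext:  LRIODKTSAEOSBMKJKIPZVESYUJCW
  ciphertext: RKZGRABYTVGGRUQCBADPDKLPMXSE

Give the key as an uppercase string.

GTRSOQI

  i= 0: R-L =  6 → G
  i= 1: K-R = 19 → T
  i= 2: Z-I = 17 → R
  i= 3: G-O = 18 → S
  i= 4: R-D = 14 → O
  i= 5: A-K = 16 → Q
  i= 6: B-T =  8 → I
  i= 7: Y-S =  6 → G
  i= 8: T-A = 19 → T
  i= 9: V-E = 17 → R
  i=10: G-O = 18 → S
  i=11: G-S = 14 → O
  i=12: R-B = 16 → Q
  i=13: U-M =  8 → I
  i=14: Q-K =  6 → G
  i=15: C-J = 19 → T
  i=16: B-K = 17 → R
  i=17: A-I = 18 → S
  i=18: D-P = 14 → O
  i=19: P-Z = 16 → Q
  i=20: D-V =  8 → I
  i=21: K-E =  6 → G
  i=22: L-S = 19 → T
  i=23: P-Y = 17 → R
  i=24: M-U = 18 → S
  i=25: X-J = 14 → O
  i=26: S-C = 16 → Q
  i=27: E-W =  8 → I
  shifts repeat with period 7: GTRSOQI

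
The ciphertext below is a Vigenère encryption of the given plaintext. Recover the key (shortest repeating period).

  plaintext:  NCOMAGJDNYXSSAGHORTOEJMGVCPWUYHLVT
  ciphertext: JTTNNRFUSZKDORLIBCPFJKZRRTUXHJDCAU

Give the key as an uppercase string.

WRFBNL

  i= 0: J-N = 22 → W
  i= 1: T-C = 17 → R
  i= 2: T-O =  5 → F
  i= 3: N-M =  1 → B
  i= 4: N-A = 13 → N
  i= 5: R-G = 11 → L
  i= 6: F-J = 22 → W
  i= 7: U-D = 17 → R
  i= 8: S-N =  5 → F
  i= 9: Z-Y =  1 → B
  i=10: K-X = 13 → N
  i=11: D-S = 11 → L
  i=12: O-S = 22 → W
  i=13: R-A = 17 → R
  i=14: L-G =  5 → F
  i=15: I-H =  1 → B
  i=16: B-O = 13 → N
  i=17: C-R = 11 → L
  i=18: P-T = 22 → W
  i=19: F-O = 17 → R
  i=20: J-E =  5 → F
  i=21: K-J =  1 → B
  i=22: Z-M = 13 → N
  i=23: R-G = 11 → L
  i=24: R-V = 22 → W
  i=25: T-C = 17 → R
  i=26: U-P =  5 → F
  i=27: X-W =  1 → B
  i=28: H-U = 13 → N
  i=29: J-Y = 11 → L
  i=30: D-H = 22 → W
  i=31: C-L = 17 → R
  i=32: A-V =  5 → F
  i=33: U-T =  1 → B
  shifts repeat with period 6: WRFBNL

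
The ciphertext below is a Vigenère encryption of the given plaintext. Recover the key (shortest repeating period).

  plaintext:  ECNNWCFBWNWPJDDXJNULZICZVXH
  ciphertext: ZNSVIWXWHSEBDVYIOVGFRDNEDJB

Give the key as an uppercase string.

  i= 0: Z-E = 21 → V
  i= 1: N-C = 11 → L
  i= 2: S-N =  5 → F
  i= 3: V-N =  8 → I
  i= 4: I-W = 12 → M
  i= 5: W-C = 20 → U
  i= 6: X-F = 18 → S
  i= 7: W-B = 21 → V
  i= 8: H-W = 11 → L
  i= 9: S-N =  5 → F
  i=10: E-W =  8 → I
  i=11: B-P = 12 → M
  i=12: D-J = 20 → U
  i=13: V-D = 18 → S
  i=14: Y-D = 21 → V
  i=15: I-X = 11 → L
  i=16: O-J =  5 → F
  i=17: V-N =  8 → I
  i=18: G-U = 12 → M
  i=19: F-L = 20 → U
  i=20: R-Z = 18 → S
  i=21: D-I = 21 → V
  i=22: N-C = 11 → L
  i=23: E-Z =  5 → F
  i=24: D-V =  8 → I
  i=25: J-X = 12 → M
  i=26: B-H = 20 → U
  shifts repeat with period 7: VLFIMUS

VLFIMUS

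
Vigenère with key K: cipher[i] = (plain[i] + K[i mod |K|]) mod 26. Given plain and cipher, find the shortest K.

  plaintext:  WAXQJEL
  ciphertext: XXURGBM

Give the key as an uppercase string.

  i= 0: X-W =  1 → B
  i= 1: X-A = 23 → X
  i= 2: U-X = 23 → X
  i= 3: R-Q =  1 → B
  i= 4: G-J = 23 → X
  i= 5: B-E = 23 → X
  i= 6: M-L =  1 → B
  shifts repeat with period 3: BXX

BXX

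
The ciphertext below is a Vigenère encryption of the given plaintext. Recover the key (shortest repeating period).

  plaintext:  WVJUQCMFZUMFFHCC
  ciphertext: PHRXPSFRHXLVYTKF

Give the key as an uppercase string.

  i= 0: P-W = 19 → T
  i= 1: H-V = 12 → M
  i= 2: R-J =  8 → I
  i= 3: X-U =  3 → D
  i= 4: P-Q = 25 → Z
  i= 5: S-C = 16 → Q
  i= 6: F-M = 19 → T
  i= 7: R-F = 12 → M
  i= 8: H-Z =  8 → I
  i= 9: X-U =  3 → D
  i=10: L-M = 25 → Z
  i=11: V-F = 16 → Q
  i=12: Y-F = 19 → T
  i=13: T-H = 12 → M
  i=14: K-C =  8 → I
  i=15: F-C =  3 → D
  shifts repeat with period 6: TMIDZQ

TMIDZQ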